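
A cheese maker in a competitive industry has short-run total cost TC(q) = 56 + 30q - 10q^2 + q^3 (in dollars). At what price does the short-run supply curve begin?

$5 per unit

The firm shuts down when price falls below the minimum of average variable cost. AVC = VC/q = 30 - 10q + q^2.
At the minimum of AVC, MC = AVC. MC = 30 - 20q + 3q^2; setting MC = AVC gives 2q^2 - 10q = 0, so q = 5. min AVC = 5.
For P < $5 the firm produces nothing.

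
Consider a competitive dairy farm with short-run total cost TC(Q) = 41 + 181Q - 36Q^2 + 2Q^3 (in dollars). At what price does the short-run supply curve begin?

$19 per unit

The firm shuts down when price falls below the minimum of average variable cost. AVC = VC/Q = 181 - 36Q + 2Q^2.
At the minimum of AVC, MC = AVC. MC = 181 - 72Q + 6Q^2; setting MC = AVC gives 4Q^2 - 36Q = 0, so Q = 9. min AVC = 19.
For P < $19 the firm produces nothing.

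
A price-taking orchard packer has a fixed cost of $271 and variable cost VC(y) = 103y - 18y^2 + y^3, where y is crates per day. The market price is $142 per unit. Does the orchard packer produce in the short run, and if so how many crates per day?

Produce at y = 13

Strip out fixed cost: VC = 103y - 18y^2 + y^3. Then AVC = 103 - 18y + y^2 and MC = 103 - 36y + 3y^2.
AVC is minimized where dAVC/dy = -18 + 2y = 0, at y = 9; min AVC = 103 - 18·9 + 9^2 = $22.
P = $142 exceeds min AVC = $22, so the firm stays open.
Set P = MC: 142 = 103 - 36y + 3y^2 → -39 - 36y + 3y^2 = 0. The roots are y = -1 and y = 13; the profit-maximizing output is on the rising part of MC, so y* = 13.
Check: AVC at y = 13 is $38 ≤ P, so revenue covers variable cost.
Profit = P·y − TC = 142·13 − 765 = $1081.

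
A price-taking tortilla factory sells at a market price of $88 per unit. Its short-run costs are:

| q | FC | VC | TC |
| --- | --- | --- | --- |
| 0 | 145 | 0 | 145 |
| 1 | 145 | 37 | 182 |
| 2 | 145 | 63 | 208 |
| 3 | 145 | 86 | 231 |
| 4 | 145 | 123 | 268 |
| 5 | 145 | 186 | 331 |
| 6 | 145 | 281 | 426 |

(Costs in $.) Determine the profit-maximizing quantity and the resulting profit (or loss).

Tabulate TR − TC: q=0: -145; q=1: -94; q=2: -32; q=3: 33; q=4: 84; q=5: 109; q=6: 102.
Profit is maximized at q = 5. AVC there is 186/5 = $37.20 ≤ P, so producing beats shutting down (which would give -$145).

q = 5; profit = $109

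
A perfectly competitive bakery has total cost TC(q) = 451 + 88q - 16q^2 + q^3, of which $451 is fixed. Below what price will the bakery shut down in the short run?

Short-run supply begins at min AVC. From VC = 88q - 16q^2 + q^3, AVC = 88 - 16q + q^2.
At the minimum of AVC, MC = AVC. MC = 88 - 32q + 3q^2; setting MC = AVC gives 2q^2 - 16q = 0, so q = 8. min AVC = 24.
So the shutdown price is $24.

$24 per unit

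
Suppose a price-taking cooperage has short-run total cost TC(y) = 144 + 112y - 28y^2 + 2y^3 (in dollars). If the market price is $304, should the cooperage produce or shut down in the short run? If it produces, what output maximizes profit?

Produce at y = 12

Strip out fixed cost: VC = 112y - 28y^2 + 2y^3. Then AVC = 112 - 28y + 2y^2 and MC = 112 - 56y + 6y^2.
AVC hits its minimum where MC = AVC, at y = 7, giving min AVC = 112 - 28·7 + 2·7^2 = $14.
Because $304 ≥ $14, revenue can cover variable cost; the firm operates.
Set P = MC: 304 = 112 - 56y + 6y^2 → -192 - 56y + 6y^2 = 0. The roots are y = -8/3 and y = 12; the profit-maximizing output is on the rising part of MC, so y* = 12.
Check: AVC at y = 12 is $64 ≤ P, so revenue covers variable cost.
Profit = P·y − TC = 304·12 − 912 = $2736.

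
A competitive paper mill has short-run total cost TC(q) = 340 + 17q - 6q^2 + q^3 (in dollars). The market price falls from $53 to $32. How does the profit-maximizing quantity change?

Output falls from 6 to 5

AVC = 17 - 6q + q^2, minimized at q = 3 where min AVC = $8. MC = 17 - 12q + 3q^2.
At P = $53 ≥ min AVC, set P = MC on the rising branch: q = 6.
At P = $32 ≥ min AVC, set P = MC: q = 5. The firm stays open but cuts output.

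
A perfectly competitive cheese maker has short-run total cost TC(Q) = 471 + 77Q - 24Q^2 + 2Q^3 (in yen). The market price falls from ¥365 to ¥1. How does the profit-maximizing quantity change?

AVC = 77 - 24Q + 2Q^2, minimized at Q = 6 where min AVC = ¥5. MC = 77 - 48Q + 6Q^2.
With P = ¥365 above the shutdown price, P = MC gives Q = 12.
At P = ¥1 < min AVC = ¥5, price no longer covers variable cost at any output, so the firm shuts down: Q = 0.

Output falls from 12 to 0 (the firm shuts down)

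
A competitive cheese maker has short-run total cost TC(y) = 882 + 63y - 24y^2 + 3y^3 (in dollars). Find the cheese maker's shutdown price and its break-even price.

Shutdown price = min AVC. AVC = 63 - 24y + 3y^2, with vertex at y = 4 and minimum $15.
ATC = 882/y + 63 - 24y + 3y^2. Setting dATC/dy = −882/y^2 − 24 + 6y = 0 gives y = 7 (since 6·7^3 − 24·7^2 = 882).
min ATC = 882/7 + 63 − 24·7 + 3·7^2 = $168. That is the break-even price.
Between these two prices the firm operates at a loss; above $168 it earns a profit.

Shutdown price = $15; break-even price = $168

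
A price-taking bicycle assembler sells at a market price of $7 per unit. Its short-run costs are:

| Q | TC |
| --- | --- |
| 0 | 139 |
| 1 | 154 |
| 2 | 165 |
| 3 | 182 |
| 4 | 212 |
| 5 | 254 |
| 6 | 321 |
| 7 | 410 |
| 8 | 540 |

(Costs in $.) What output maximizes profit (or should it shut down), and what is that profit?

Q = 0 (shut down); profit = -$139

Tabulate TR − TC: Q=0: -139; Q=1: -147; Q=2: -151; Q=3: -161; Q=4: -184; Q=5: -219; Q=6: -279; Q=7: -361; Q=8: -484.
Profit is highest at Q = 0. Equivalently, the lowest AVC in the table is 26/2 ≈ $13 at Q = 2, and P = $7 falls below it — price never covers variable cost, so the firm shuts down and loses only its fixed cost.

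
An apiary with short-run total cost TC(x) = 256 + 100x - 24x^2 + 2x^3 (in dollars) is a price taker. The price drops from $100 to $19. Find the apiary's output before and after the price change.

MC = 100 - 48x + 6x^2; the shutdown threshold is min AVC = $28 (at x = 6).
At P = $100 ≥ min AVC, set P = MC on the rising branch: x = 8.
At P = $19 < min AVC = $28, price no longer covers variable cost at any output, so the firm shuts down: x = 0.

Output falls from 8 to 0 (the firm shuts down)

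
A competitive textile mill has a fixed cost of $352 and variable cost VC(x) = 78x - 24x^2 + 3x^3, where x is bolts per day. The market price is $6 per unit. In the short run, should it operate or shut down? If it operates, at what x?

Variable cost is VC = 78x - 24x^2 + 3x^3, so AVC = VC/x = 78 - 24x + 3x^2 and MC = dTC/dx = 78 - 48x + 9x^2.
The AVC parabola has its vertex at x = 24/6 = 4, where AVC = 78 - 24·4 + 3·4^2 = $30.
P = $6 lies below min AVC = $30; no output level covers variable cost.
The firm minimizes its loss by shutting down and losing only its fixed cost of $352.

Shut down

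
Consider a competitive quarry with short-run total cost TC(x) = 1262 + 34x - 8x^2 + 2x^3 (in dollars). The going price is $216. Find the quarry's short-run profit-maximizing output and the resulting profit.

Profit = -$282 at x = 7

AVC = 34 - 8x + 2x^2 has its minimum $26 at x = 2; price $216 clears that bar, so the firm operates.
MC = 34 - 16x + 6x^2. Setting P = MC and taking the root on the rising branch gives x* = 7.
TR = 216·7 = 1512. TC = 1262 + 532 = 1794. Profit = 1512 − 1794 = -$282.
By producing, the firm covers all variable cost plus $980 of fixed cost; shutting down would lose the full $1262.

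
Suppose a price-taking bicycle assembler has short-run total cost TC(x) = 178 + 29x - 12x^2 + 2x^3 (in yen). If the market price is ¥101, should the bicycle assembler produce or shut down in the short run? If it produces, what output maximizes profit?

Produce at x = 6

Strip out fixed cost: VC = 29x - 12x^2 + 2x^3. Then AVC = 29 - 12x + 2x^2 and MC = 29 - 24x + 6x^2.
The AVC parabola has its vertex at x = 12/4 = 3, where AVC = 29 - 12·3 + 2·3^2 = ¥11.
Because ¥101 ≥ ¥11, revenue can cover variable cost; the firm operates.
Set P = MC: 101 = 29 - 24x + 6x^2 → -72 - 24x + 6x^2 = 0. The roots are x = -2 and x = 6; the profit-maximizing output is on the rising part of MC, so x* = 6.
Check: AVC at x = 6 is ¥29 ≤ P, so revenue covers variable cost.
Profit = P·x − TC = 101·6 − 352 = ¥254.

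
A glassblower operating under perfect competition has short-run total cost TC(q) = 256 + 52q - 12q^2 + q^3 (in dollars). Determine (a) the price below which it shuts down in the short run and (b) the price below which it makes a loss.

AVC = 52 - 12q + q^2; minimized at q = 6, giving min AVC = $16. That is the shutdown price.
ATC = 256/q + 52 - 12q + q^2. Setting dATC/dq = −256/q^2 − 12 + 2q = 0 gives q = 8 (since 2·8^3 − 12·8^2 = 256).
min ATC = 256/8 + 52 − 12·8 + 8^2 = $52. That is the break-even price.
Between these two prices the firm operates at a loss; above $52 it earns a profit.

Shutdown price = $16; break-even price = $52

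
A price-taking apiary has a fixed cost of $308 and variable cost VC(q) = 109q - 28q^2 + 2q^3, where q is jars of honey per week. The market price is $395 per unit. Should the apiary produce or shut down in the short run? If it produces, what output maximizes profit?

Produce at q = 13

Variable cost is VC = 109q - 28q^2 + 2q^3, so AVC = VC/q = 109 - 28q + 2q^2 and MC = dTC/dq = 109 - 56q + 6q^2.
AVC hits its minimum where MC = AVC, at q = 7, giving min AVC = 109 - 28·7 + 2·7^2 = $11.
Because $395 ≥ $11, revenue can cover variable cost; the firm operates.
P = MC gives -286 - 56q + 6q^2 = 0, with roots -11/3 and 13. Take the larger (rising MC): q* = 13.
Check: AVC at q = 13 is $83 ≤ P, so revenue covers variable cost.
Profit = P·q − TC = 395·13 − 1387 = $3748.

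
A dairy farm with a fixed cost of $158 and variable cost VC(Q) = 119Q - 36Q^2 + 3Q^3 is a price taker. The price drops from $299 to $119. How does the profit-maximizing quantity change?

Output falls from 10 to 8

AVC = 119 - 36Q + 3Q^2, minimized at Q = 6 where min AVC = $11. MC = 119 - 72Q + 9Q^2.
With P = $299 above the shutdown price, P = MC gives Q = 10.
At P = $119 ≥ min AVC, set P = MC: Q = 8. The firm stays open but cuts output.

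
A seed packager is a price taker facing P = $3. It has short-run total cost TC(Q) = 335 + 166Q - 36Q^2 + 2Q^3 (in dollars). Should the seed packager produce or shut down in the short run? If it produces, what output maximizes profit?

Shut down

From TC, MC = TC'(Q) = 166 - 72Q + 6Q^2 and AVC = VC/Q = 166 - 36Q + 2Q^2.
The AVC parabola has its vertex at Q = 36/4 = 9, where AVC = 166 - 36·9 + 2·9^2 = $4.
P = $3 lies below min AVC = $4; no output level covers variable cost.
The firm minimizes its loss by shutting down and losing only its fixed cost of $335.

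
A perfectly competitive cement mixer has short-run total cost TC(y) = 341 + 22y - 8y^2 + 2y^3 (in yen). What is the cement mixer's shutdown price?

¥14 per unit

The firm shuts down when price falls below the minimum of average variable cost. AVC = VC/y = 22 - 8y + 2y^2.
At the minimum of AVC, MC = AVC. MC = 22 - 16y + 6y^2; setting MC = AVC gives 4y^2 - 8y = 0, so y = 2. min AVC = 14.
The firm shuts down for any P below ¥14.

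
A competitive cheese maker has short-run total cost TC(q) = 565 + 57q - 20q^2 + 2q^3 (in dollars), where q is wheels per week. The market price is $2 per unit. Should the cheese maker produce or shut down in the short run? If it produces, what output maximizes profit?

Shut down

Variable cost is VC = 57q - 20q^2 + 2q^3, so AVC = VC/q = 57 - 20q + 2q^2 and MC = dTC/dq = 57 - 40q + 6q^2.
The AVC parabola has its vertex at q = 20/4 = 5, where AVC = 57 - 20·5 + 2·5^2 = $7.
Since P = $2 < min AVC = $7, price fails to cover variable cost at any output.
Best response: produce nothing and absorb the $565 fixed cost.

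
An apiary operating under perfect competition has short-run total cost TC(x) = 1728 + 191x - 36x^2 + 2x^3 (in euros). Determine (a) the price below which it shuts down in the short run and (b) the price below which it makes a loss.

AVC = 191 - 36x + 2x^2; minimized at x = 9, giving min AVC = €29. That is the shutdown price.
ATC = 1728/x + 191 - 36x + 2x^2. Setting dATC/dx = −1728/x^2 − 36 + 4x = 0 gives x = 12 (since 4·12^3 − 36·12^2 = 1728).
min ATC = 1728/12 + 191 − 36·12 + 2·12^2 = €191. That is the break-even price.
For €29 ≤ P < €191 the firm produces at a loss; below €29 it shuts down.

Shutdown price = €29; break-even price = €191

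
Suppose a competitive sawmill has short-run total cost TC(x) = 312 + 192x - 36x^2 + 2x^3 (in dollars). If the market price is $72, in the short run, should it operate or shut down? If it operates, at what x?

Produce at x = 10

Strip out fixed cost: VC = 192x - 36x^2 + 2x^3. Then AVC = 192 - 36x + 2x^2 and MC = 192 - 72x + 6x^2.
AVC hits its minimum where MC = AVC, at x = 9, giving min AVC = 192 - 36·9 + 2·9^2 = $30.
Because $72 ≥ $30, revenue can cover variable cost; the firm operates.
Set P = MC: 72 = 192 - 72x + 6x^2 → 120 - 72x + 6x^2 = 0. The roots are x = 2 and x = 10; the profit-maximizing output is on the rising part of MC, so x* = 10.
Check: AVC at x = 10 is $32 ≤ P, so revenue covers variable cost.
Profit = P·x − TC = 72·10 − 632 = $88.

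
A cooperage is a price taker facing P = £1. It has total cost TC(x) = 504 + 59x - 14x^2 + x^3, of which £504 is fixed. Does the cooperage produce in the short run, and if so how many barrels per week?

Shut down

Strip out fixed cost: VC = 59x - 14x^2 + x^3. Then AVC = 59 - 14x + x^2 and MC = 59 - 28x + 3x^2.
The AVC parabola has its vertex at x = 14/2 = 7, where AVC = 59 - 14·7 + 7^2 = £10.
Since P = £1 < min AVC = £10, price fails to cover variable cost at any output.
Best response: produce nothing and absorb the £504 fixed cost.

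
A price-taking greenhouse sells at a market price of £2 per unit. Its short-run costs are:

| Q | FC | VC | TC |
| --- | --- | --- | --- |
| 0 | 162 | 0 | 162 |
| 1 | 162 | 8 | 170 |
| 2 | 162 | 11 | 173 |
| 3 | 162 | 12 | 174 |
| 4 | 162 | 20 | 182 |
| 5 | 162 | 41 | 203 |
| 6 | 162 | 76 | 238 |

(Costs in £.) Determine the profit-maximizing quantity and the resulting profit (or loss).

Profit at each row (π = 2Q − TC): Q=0: -162; Q=1: -168; Q=2: -169; Q=3: -168; Q=4: -174; Q=5: -193; Q=6: -226.
Profit is highest at Q = 0. Equivalently, the lowest AVC in the table is 12/3 ≈ £4 at Q = 3, and P = £2 falls below it — price never covers variable cost, so the firm shuts down and loses only its fixed cost.

Q = 0 (shut down); profit = -£162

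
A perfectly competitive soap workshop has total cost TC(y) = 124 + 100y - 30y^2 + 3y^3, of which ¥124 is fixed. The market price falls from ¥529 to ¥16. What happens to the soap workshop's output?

AVC = 100 - 30y + 3y^2, minimized at y = 5 where min AVC = ¥25. MC = 100 - 60y + 9y^2.
At P = ¥529 ≥ min AVC, set P = MC on the rising branch: y = 11.
At P = ¥16 < min AVC = ¥25, price no longer covers variable cost at any output, so the firm shuts down: y = 0.

Output falls from 11 to 0 (the firm shuts down)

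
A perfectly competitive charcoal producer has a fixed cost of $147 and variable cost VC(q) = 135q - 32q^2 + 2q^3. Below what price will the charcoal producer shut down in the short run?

The shutdown price is the minimum of AVC. VC = 135q - 32q^2 + 2q^3, so AVC = 135 - 32q + 2q^2.
At the minimum of AVC, MC = AVC. MC = 135 - 64q + 6q^2; setting MC = AVC gives 4q^2 - 32q = 0, so q = 8. min AVC = 7.
For P < $7 the firm produces nothing.

$7 per unit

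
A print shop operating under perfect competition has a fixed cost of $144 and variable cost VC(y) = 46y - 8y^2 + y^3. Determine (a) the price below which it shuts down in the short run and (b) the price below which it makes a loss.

Shutdown price = $30; break-even price = $58

AVC = 46 - 8y + y^2; minimized at y = 4, giving min AVC = $30. That is the shutdown price.
ATC = 144/y + 46 - 8y + y^2. Setting dATC/dy = −144/y^2 − 8 + 2y = 0 gives y = 6 (since 2·6^3 − 8·6^2 = 144).
min ATC = 144/6 + 46 − 8·6 + 6^2 = $58. That is the break-even price.
For $30 ≤ P < $58 the firm produces at a loss; below $30 it shuts down.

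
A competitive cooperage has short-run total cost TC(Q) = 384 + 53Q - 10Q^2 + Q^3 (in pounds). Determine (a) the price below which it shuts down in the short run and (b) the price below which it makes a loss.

Shutdown price = min AVC. AVC = 53 - 10Q + Q^2, with vertex at Q = 5 and minimum £28.
ATC = 384/Q + 53 - 10Q + Q^2. Setting dATC/dQ = −384/Q^2 − 10 + 2Q = 0 gives Q = 8 (since 2·8^3 − 10·8^2 = 384).
min ATC = 384/8 + 53 − 10·8 + 8^2 = £85. That is the break-even price.
Between these two prices the firm operates at a loss; above £85 it earns a profit.

Shutdown price = £28; break-even price = £85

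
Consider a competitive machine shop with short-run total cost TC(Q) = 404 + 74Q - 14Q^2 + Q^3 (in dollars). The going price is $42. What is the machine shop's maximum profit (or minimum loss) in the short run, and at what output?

Profit = -$276 at Q = 8

AVC = 74 - 14Q + Q^2; min AVC = $25 at Q = 7. Since P = $42 ≥ min AVC, the firm produces.
With MC = 74 - 28Q + 3Q^2, P = MC on the upward-sloping part at Q* = 8.
TR = 42·8 = 336. TC = 404 + 208 = 612. Profit = 336 − 612 = -$276.
Shutting down would mean losing the fixed cost of $404, so operating at a loss of $276 is better by $128.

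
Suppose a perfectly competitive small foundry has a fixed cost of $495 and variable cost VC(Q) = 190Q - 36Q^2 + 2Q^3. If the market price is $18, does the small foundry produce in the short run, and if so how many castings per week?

From TC, MC = TC'(Q) = 190 - 72Q + 6Q^2 and AVC = VC/Q = 190 - 36Q + 2Q^2.
AVC is minimized where dAVC/dQ = -36 + 4Q = 0, at Q = 9; min AVC = 190 - 36·9 + 2·9^2 = $28.
With P < min AVC ($18 < $28), every unit sold adds to the loss.
Best response: produce nothing and absorb the $495 fixed cost.

Shut down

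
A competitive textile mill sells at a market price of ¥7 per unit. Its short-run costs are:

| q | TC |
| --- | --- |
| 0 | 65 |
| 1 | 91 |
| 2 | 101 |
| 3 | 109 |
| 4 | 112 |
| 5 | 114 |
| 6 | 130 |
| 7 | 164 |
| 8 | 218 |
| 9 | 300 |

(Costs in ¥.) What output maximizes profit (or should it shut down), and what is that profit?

Profit at each row (π = 7q − TC): q=0: -65; q=1: -84; q=2: -87; q=3: -88; q=4: -84; q=5: -79; q=6: -88; q=7: -115; q=8: -162; q=9: -237.
Profit is highest at q = 0. Equivalently, the lowest AVC in the table is 49/5 ≈ ¥9.80 at q = 5, and P = ¥7 falls below it — price never covers variable cost, so the firm shuts down and loses only its fixed cost.

q = 0 (shut down); profit = -¥65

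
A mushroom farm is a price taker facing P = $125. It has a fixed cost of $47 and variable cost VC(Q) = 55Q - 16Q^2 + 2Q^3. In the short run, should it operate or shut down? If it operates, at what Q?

Produce at Q = 7

Strip out fixed cost: VC = 55Q - 16Q^2 + 2Q^3. Then AVC = 55 - 16Q + 2Q^2 and MC = 55 - 32Q + 6Q^2.
AVC is minimized where dAVC/dQ = -16 + 4Q = 0, at Q = 4; min AVC = 55 - 16·4 + 2·4^2 = $23.
Since P = $125 ≥ min AVC = $23, price covers variable cost and the firm should produce.
Set P = MC: 125 = 55 - 32Q + 6Q^2 → -70 - 32Q + 6Q^2 = 0. The roots are Q = -5/3 and Q = 7; the profit-maximizing output is on the rising part of MC, so Q* = 7.
Check: AVC at Q = 7 is $41 ≤ P, so revenue covers variable cost.
Profit = P·Q − TC = 125·7 − 334 = $541.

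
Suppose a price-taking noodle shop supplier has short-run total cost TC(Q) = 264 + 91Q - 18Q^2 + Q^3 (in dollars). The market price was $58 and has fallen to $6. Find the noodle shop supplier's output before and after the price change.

AVC = 91 - 18Q + Q^2, minimized at Q = 9 where min AVC = $10. MC = 91 - 36Q + 3Q^2.
At P = $58 ≥ min AVC, set P = MC on the rising branch: Q = 11.
At P = $6 < min AVC = $10, price no longer covers variable cost at any output, so the firm shuts down: Q = 0.

Output falls from 11 to 0 (the firm shuts down)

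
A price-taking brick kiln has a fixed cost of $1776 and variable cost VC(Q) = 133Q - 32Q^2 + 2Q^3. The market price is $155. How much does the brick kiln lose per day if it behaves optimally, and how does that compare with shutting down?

AVC = 133 - 32Q + 2Q^2 has its minimum $5 at Q = 8; price $155 clears that bar, so the firm operates.
With MC = 133 - 64Q + 6Q^2, P = MC on the upward-sloping part at Q* = 11.
TR = 155·11 = 1705. TC = 1776 + 253 = 2029. Profit = 1705 − 2029 = -$324.
Shutting down would mean losing the fixed cost of $1776, so operating at a loss of $324 is better by $1452.

Profit = -$324 at Q = 11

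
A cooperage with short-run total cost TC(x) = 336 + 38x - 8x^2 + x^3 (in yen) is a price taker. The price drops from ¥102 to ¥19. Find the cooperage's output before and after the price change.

AVC = 38 - 8x + x^2, minimized at x = 4 where min AVC = ¥22. MC = 38 - 16x + 3x^2.
With P = ¥102 above the shutdown price, P = MC gives x = 8.
At P = ¥19 < min AVC = ¥22, price no longer covers variable cost at any output, so the firm shuts down: x = 0.

Output falls from 8 to 0 (the firm shuts down)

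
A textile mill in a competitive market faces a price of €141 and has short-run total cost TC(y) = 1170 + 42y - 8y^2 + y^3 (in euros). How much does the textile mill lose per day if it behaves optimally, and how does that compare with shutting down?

Profit = -€360 at y = 9

AVC = 42 - 8y + y^2 has its minimum €26 at y = 4; price €141 clears that bar, so the firm operates.
MC = 42 - 16y + 3y^2. Setting P = MC and taking the root on the rising branch gives y* = 9.
TR = 141·9 = 1269. TC = 1170 + 459 = 1629. Profit = 1269 − 1629 = -€360.
Shutting down would mean losing the fixed cost of €1170, so operating at a loss of €360 is better by €810.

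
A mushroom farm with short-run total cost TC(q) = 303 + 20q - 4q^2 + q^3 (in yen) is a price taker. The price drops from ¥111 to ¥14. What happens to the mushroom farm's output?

Output falls from 7 to 0 (the firm shuts down)

MC = 20 - 8q + 3q^2; the shutdown threshold is min AVC = ¥16 (at q = 2).
At P = ¥111 ≥ min AVC, set P = MC on the rising branch: q = 7.
At P = ¥14 < min AVC = ¥16, price no longer covers variable cost at any output, so the firm shuts down: q = 0.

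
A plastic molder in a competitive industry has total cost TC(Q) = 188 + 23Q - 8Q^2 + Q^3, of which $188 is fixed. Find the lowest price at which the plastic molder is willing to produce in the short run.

$7 per unit

The firm shuts down when price falls below the minimum of average variable cost. AVC = VC/Q = 23 - 8Q + Q^2.
dAVC/dQ = -8 + 2Q = 0 gives Q = 4. min AVC = 23 - 8·4 + 4^2 = 7.
The firm shuts down for any P below $7.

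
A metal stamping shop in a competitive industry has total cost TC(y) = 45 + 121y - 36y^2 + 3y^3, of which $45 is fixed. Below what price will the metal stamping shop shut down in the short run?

$13 per unit

The shutdown price is the minimum of AVC. VC = 121y - 36y^2 + 3y^3, so AVC = 121 - 36y + 3y^2.
dAVC/dy = -36 + 6y = 0 gives y = 6. min AVC = 121 - 36·6 + 3·6^2 = 13.
So the shutdown price is $13.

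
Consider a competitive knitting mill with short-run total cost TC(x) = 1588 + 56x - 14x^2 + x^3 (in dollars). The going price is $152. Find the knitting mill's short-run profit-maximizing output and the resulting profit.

AVC = 56 - 14x + x^2; min AVC = $7 at x = 7. Since P = $152 ≥ min AVC, the firm produces.
With MC = 56 - 28x + 3x^2, P = MC on the upward-sloping part at x* = 12.
TR = 152·12 = 1824. TC = 1588 + 384 = 1972. Profit = 1824 − 1972 = -$148.
By producing, the firm covers all variable cost plus $1440 of fixed cost; shutting down would lose the full $1588.

Profit = -$148 at x = 12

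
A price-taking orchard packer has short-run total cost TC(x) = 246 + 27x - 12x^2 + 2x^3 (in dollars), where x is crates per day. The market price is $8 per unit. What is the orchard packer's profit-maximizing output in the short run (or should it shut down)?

Shut down

Strip out fixed cost: VC = 27x - 12x^2 + 2x^3. Then AVC = 27 - 12x + 2x^2 and MC = 27 - 24x + 6x^2.
AVC hits its minimum where MC = AVC, at x = 3, giving min AVC = 27 - 12·3 + 2·3^2 = $9.
P = $8 lies below min AVC = $9; no output level covers variable cost.
Best response: produce nothing and absorb the $246 fixed cost.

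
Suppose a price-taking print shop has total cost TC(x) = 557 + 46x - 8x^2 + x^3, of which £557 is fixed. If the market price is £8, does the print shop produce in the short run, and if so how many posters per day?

Shut down

Variable cost is VC = 46x - 8x^2 + x^3, so AVC = VC/x = 46 - 8x + x^2 and MC = dTC/dx = 46 - 16x + 3x^2.
AVC hits its minimum where MC = AVC, at x = 4, giving min AVC = 46 - 8·4 + 4^2 = £30.
P = £8 lies below min AVC = £30; no output level covers variable cost.
The firm minimizes its loss by shutting down and losing only its fixed cost of £557.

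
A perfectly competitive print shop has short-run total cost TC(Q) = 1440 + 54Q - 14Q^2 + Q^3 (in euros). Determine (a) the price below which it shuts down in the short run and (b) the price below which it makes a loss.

Shutdown price = €5; break-even price = €150

Shutdown price = min AVC. AVC = 54 - 14Q + Q^2, with vertex at Q = 7 and minimum €5.
ATC = 1440/Q + 54 - 14Q + Q^2. Setting dATC/dQ = −1440/Q^2 − 14 + 2Q = 0 gives Q = 12 (since 2·12^3 − 14·12^2 = 1440).
min ATC = 1440/12 + 54 − 14·12 + 12^2 = €150. That is the break-even price.
Between these two prices the firm operates at a loss; above €150 it earns a profit.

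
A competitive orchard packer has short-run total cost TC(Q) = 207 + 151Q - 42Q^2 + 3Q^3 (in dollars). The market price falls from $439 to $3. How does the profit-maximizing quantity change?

Output falls from 12 to 0 (the firm shuts down)

AVC = 151 - 42Q + 3Q^2, minimized at Q = 7 where min AVC = $4. MC = 151 - 84Q + 9Q^2.
At P = $439 ≥ min AVC, set P = MC on the rising branch: Q = 12.
At P = $3 < min AVC = $4, price no longer covers variable cost at any output, so the firm shuts down: Q = 0.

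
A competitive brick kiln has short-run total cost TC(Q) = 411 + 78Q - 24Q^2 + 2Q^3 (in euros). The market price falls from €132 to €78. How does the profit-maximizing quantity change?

AVC = 78 - 24Q + 2Q^2, minimized at Q = 6 where min AVC = €6. MC = 78 - 48Q + 6Q^2.
At P = €132 ≥ min AVC, set P = MC on the rising branch: Q = 9.
At P = €78 ≥ min AVC, set P = MC: Q = 8. The firm stays open but cuts output.

Output falls from 9 to 8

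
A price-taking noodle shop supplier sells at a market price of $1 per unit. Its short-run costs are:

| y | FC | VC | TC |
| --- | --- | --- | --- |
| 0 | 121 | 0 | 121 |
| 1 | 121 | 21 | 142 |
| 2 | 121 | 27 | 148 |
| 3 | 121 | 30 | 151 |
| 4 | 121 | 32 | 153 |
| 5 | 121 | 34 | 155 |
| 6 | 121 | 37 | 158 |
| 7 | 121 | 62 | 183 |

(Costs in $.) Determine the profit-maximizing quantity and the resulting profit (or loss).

y = 0 (shut down); profit = -$121

Compute π = P·y − TC at each output: y=0: -121; y=1: -141; y=2: -146; y=3: -148; y=4: -149; y=5: -150; y=6: -152; y=7: -176.
Profit is highest at y = 0. Equivalently, the lowest AVC in the table is 37/6 ≈ $6.17 at y = 6, and P = $1 falls below it — price never covers variable cost, so the firm shuts down and loses only its fixed cost.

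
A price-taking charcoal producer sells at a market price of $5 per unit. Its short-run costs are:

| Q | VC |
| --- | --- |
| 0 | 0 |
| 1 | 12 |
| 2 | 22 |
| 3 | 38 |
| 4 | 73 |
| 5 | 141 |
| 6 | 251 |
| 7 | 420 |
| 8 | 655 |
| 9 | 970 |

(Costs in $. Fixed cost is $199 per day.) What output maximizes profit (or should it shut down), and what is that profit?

Q = 0 (shut down); profit = -$199

Tabulate TR − TC: Q=0: -199; Q=1: -206; Q=2: -211; Q=3: -222; Q=4: -252; Q=5: -315; Q=6: -420; Q=7: -584; Q=8: -814; Q=9: -1124.
Profit is highest at Q = 0. Equivalently, the lowest AVC in the table is 22/2 ≈ $11 at Q = 2, and P = $5 falls below it — price never covers variable cost, so the firm shuts down and loses only its fixed cost.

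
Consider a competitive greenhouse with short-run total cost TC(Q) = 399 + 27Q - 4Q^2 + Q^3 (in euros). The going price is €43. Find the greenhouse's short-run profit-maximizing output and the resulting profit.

Profit = -€335 at Q = 4

AVC = 27 - 4Q + Q^2 has its minimum €23 at Q = 2; price €43 clears that bar, so the firm operates.
With MC = 27 - 8Q + 3Q^2, P = MC on the upward-sloping part at Q* = 4.
TR = 43·4 = 172. TC = 399 + 108 = 507. Profit = 172 − 507 = -€335.
Shutting down would mean losing the fixed cost of €399, so operating at a loss of €335 is better by €64.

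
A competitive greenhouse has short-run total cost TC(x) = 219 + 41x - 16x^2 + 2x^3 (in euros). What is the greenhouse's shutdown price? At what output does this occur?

€9 per unit, at x = 4

The firm shuts down when price falls below the minimum of average variable cost. AVC = VC/x = 41 - 16x + 2x^2.
At the minimum of AVC, MC = AVC. MC = 41 - 32x + 6x^2; setting MC = AVC gives 4x^2 - 16x = 0, so x = 4. min AVC = 9.
For P < €9 the firm produces nothing.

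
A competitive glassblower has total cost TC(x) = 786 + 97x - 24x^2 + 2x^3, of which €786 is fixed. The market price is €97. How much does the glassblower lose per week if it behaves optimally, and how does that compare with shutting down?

AVC = 97 - 24x + 2x^2 has its minimum €25 at x = 6; price €97 clears that bar, so the firm operates.
With MC = 97 - 48x + 6x^2, P = MC on the upward-sloping part at x* = 8.
TR = 97·8 = 776. TC = 786 + 264 = 1050. Profit = 776 − 1050 = -€274.
That loss of €274 beats the €786 the firm would lose by shutting down; producing recovers €512 of fixed cost.

Profit = -€274 at x = 8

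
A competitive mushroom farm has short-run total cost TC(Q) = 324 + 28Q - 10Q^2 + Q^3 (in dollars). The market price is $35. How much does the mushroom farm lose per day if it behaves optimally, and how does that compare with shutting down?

Profit = -$128 at Q = 7

AVC = 28 - 10Q + Q^2; min AVC = $3 at Q = 5. Since P = $35 ≥ min AVC, the firm produces.
MC = 28 - 20Q + 3Q^2. Setting P = MC and taking the root on the rising branch gives Q* = 7.
TR = 35·7 = 245. TC = 324 + 49 = 373. Profit = 245 − 373 = -$128.
Shutting down would mean losing the fixed cost of $324, so operating at a loss of $128 is better by $196.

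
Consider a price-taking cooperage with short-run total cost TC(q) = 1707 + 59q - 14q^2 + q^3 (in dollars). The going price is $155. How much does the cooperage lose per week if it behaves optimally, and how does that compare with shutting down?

Profit = -$267 at q = 12

AVC = 59 - 14q + q^2; min AVC = $10 at q = 7. Since P = $155 ≥ min AVC, the firm produces.
MC = 59 - 28q + 3q^2. Setting P = MC and taking the root on the rising branch gives q* = 12.
TR = 155·12 = 1860. TC = 1707 + 420 = 2127. Profit = 1860 − 2127 = -$267.
That loss of $267 beats the $1707 the firm would lose by shutting down; producing recovers $1440 of fixed cost.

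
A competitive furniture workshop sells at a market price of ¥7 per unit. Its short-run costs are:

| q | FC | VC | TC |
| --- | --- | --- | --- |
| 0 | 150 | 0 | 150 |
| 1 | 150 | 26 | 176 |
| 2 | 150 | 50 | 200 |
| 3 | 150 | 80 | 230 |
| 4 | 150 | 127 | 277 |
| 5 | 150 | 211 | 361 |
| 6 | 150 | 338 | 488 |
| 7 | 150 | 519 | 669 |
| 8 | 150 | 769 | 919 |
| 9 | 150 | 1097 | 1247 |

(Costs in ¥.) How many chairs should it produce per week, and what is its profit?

q = 0 (shut down); profit = -¥150

Tabulate TR − TC: q=0: -150; q=1: -169; q=2: -186; q=3: -209; q=4: -249; q=5: -326; q=6: -446; q=7: -620; q=8: -863; q=9: -1184.
Profit is highest at q = 0. Equivalently, the lowest AVC in the table is 50/2 ≈ ¥25 at q = 2, and P = ¥7 falls below it — price never covers variable cost, so the firm shuts down and loses only its fixed cost.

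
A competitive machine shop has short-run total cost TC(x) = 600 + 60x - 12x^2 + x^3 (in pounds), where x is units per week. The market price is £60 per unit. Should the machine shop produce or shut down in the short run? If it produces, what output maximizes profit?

Strip out fixed cost: VC = 60x - 12x^2 + x^3. Then AVC = 60 - 12x + x^2 and MC = 60 - 24x + 3x^2.
AVC is minimized where dAVC/dx = -12 + 2x = 0, at x = 6; min AVC = 60 - 12·6 + 6^2 = £24.
Since P = £60 ≥ min AVC = £24, price covers variable cost and the firm should produce.
P = MC gives -24x + 3x^2 = 0, with roots 0 and 8. Take the larger (rising MC): x* = 8.
Check: AVC at x = 8 is £28 ≤ P, so revenue covers variable cost.
Profit = P·x − TC = 60·8 − 824 = -£344, a loss, but smaller than the £600 fixed cost the firm would lose by shutting down.

Produce at x = 8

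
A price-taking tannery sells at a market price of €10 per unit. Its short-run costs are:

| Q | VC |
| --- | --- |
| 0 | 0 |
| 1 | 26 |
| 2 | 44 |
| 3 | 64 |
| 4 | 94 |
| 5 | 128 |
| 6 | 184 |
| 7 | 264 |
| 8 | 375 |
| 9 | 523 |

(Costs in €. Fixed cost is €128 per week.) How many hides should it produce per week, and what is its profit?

Profit at each row (π = 10Q − TC): Q=0: -128; Q=1: -144; Q=2: -152; Q=3: -162; Q=4: -182; Q=5: -206; Q=6: -252; Q=7: -322; Q=8: -423; Q=9: -561.
Profit is highest at Q = 0. Equivalently, the lowest AVC in the table is 64/3 ≈ €21.33 at Q = 3, and P = €10 falls below it — price never covers variable cost, so the firm shuts down and loses only its fixed cost.

Q = 0 (shut down); profit = -€128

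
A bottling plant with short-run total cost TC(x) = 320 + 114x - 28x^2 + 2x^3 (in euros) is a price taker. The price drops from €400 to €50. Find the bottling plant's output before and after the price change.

MC = 114 - 56x + 6x^2; the shutdown threshold is min AVC = €16 (at x = 7).
At P = €400 ≥ min AVC, set P = MC on the rising branch: x = 13.
At P = €50 ≥ min AVC, set P = MC: x = 8. The firm stays open but cuts output.

Output falls from 13 to 8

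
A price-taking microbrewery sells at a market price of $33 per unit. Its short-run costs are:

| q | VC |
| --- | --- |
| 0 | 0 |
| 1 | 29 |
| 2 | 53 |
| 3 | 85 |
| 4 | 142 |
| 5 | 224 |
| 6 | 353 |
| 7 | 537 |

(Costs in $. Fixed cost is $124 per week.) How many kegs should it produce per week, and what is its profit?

q = 3; profit = -$110

Compute π = P·q − TC at each output: q=0: -124; q=1: -120; q=2: -111; q=3: -110; q=4: -134; q=5: -183; q=6: -279; q=7: -430.
Profit is maximized at q = 3. AVC there is 85/3 = $28.33 ≤ P, so producing beats shutting down (which would give -$124).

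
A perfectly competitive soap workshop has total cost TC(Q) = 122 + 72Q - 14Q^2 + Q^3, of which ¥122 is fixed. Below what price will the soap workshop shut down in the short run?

The firm shuts down when price falls below the minimum of average variable cost. AVC = VC/Q = 72 - 14Q + Q^2.
dAVC/dQ = -14 + 2Q = 0 gives Q = 7. min AVC = 72 - 14·7 + 7^2 = 23.
For P < ¥23 the firm produces nothing.

¥23 per unit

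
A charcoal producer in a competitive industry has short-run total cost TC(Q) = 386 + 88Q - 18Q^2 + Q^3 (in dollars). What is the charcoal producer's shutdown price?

Short-run supply begins at min AVC. From VC = 88Q - 18Q^2 + Q^3, AVC = 88 - 18Q + Q^2.
At the minimum of AVC, MC = AVC. MC = 88 - 36Q + 3Q^2; setting MC = AVC gives 2Q^2 - 18Q = 0, so Q = 9. min AVC = 7.
So the shutdown price is $7.

$7 per unit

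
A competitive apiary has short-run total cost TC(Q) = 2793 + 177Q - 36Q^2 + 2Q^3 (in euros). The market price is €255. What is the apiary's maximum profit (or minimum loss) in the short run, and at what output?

AVC = 177 - 36Q + 2Q^2 has its minimum €15 at Q = 9; price €255 clears that bar, so the firm operates.
MC = 177 - 72Q + 6Q^2. Setting P = MC and taking the root on the rising branch gives Q* = 13.
TR = 255·13 = 3315. TC = 2793 + 611 = 3404. Profit = 3315 − 3404 = -€89.
That loss of €89 beats the €2793 the firm would lose by shutting down; producing recovers €2704 of fixed cost.

Profit = -€89 at Q = 13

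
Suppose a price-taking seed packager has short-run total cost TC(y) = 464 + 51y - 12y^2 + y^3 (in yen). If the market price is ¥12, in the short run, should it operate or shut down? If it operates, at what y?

Shut down

Strip out fixed cost: VC = 51y - 12y^2 + y^3. Then AVC = 51 - 12y + y^2 and MC = 51 - 24y + 3y^2.
The AVC parabola has its vertex at y = 12/2 = 6, where AVC = 51 - 12·6 + 6^2 = ¥15.
P = ¥12 lies below min AVC = ¥15; no output level covers variable cost.
The firm minimizes its loss by shutting down and losing only its fixed cost of ¥464.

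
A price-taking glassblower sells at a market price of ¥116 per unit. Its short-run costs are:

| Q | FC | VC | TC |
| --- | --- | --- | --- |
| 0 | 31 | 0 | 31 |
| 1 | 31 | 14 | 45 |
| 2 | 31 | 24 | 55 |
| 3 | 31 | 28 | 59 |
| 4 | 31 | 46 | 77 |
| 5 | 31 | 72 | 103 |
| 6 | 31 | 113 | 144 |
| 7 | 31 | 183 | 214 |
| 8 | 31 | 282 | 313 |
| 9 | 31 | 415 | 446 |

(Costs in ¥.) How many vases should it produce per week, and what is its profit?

Tabulate TR − TC: Q=0: -31; Q=1: 71; Q=2: 177; Q=3: 289; Q=4: 387; Q=5: 477; Q=6: 552; Q=7: 598; Q=8: 615; Q=9: 598.
Profit is maximized at Q = 8. AVC there is 282/8 = ¥35.25 ≤ P, so producing beats shutting down (which would give -¥31).

Q = 8; profit = ¥615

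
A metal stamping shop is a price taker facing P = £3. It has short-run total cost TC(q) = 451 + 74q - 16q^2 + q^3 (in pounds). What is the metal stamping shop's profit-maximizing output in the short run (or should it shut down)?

Shut down

From TC, MC = TC'(q) = 74 - 32q + 3q^2 and AVC = VC/q = 74 - 16q + q^2.
AVC hits its minimum where MC = AVC, at q = 8, giving min AVC = 74 - 16·8 + 8^2 = £10.
P = £3 lies below min AVC = £10; no output level covers variable cost.
Shutting down limits the loss to fixed cost, £451.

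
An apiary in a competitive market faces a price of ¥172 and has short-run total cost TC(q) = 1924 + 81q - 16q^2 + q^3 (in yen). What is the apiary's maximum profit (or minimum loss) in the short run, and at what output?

Profit = -¥234 at q = 13

AVC = 81 - 16q + q^2; min AVC = ¥17 at q = 8. Since P = ¥172 ≥ min AVC, the firm produces.
MC = 81 - 32q + 3q^2. Setting P = MC and taking the root on the rising branch gives q* = 13.
TR = 172·13 = 2236. TC = 1924 + 546 = 2470. Profit = 2236 − 2470 = -¥234.
Shutting down would mean losing the fixed cost of ¥1924, so operating at a loss of ¥234 is better by ¥1690.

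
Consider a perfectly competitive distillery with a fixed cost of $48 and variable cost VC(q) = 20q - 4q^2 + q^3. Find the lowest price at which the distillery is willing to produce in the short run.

$16 per unit

The firm shuts down when price falls below the minimum of average variable cost. AVC = VC/q = 20 - 4q + q^2.
At the minimum of AVC, MC = AVC. MC = 20 - 8q + 3q^2; setting MC = AVC gives 2q^2 - 4q = 0, so q = 2. min AVC = 16.
The firm shuts down for any P below $16.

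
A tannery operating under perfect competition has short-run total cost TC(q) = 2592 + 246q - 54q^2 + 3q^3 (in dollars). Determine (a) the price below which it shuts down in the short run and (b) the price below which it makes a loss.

Shutdown price = $3; break-even price = $246

AVC = 246 - 54q + 3q^2; minimized at q = 9, giving min AVC = $3. That is the shutdown price.
ATC = 2592/q + 246 - 54q + 3q^2. Setting dATC/dq = −2592/q^2 − 54 + 6q = 0 gives q = 12 (since 6·12^3 − 54·12^2 = 2592).
min ATC = 2592/12 + 246 − 54·12 + 3·12^2 = $246. That is the break-even price.
Between these two prices the firm operates at a loss; above $246 it earns a profit.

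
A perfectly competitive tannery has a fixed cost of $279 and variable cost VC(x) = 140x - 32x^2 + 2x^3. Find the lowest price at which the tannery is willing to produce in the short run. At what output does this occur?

The firm shuts down when price falls below the minimum of average variable cost. AVC = VC/x = 140 - 32x + 2x^2.
dAVC/dx = -32 + 4x = 0 gives x = 8. min AVC = 140 - 32·8 + 2·8^2 = 12.
So the shutdown price is $12.

$12 per unit, at x = 8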